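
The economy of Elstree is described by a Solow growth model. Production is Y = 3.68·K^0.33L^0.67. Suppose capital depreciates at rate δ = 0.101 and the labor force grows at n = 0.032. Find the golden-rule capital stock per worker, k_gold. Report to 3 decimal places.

Capital per worker breaks even when investment replaces (n + δ)·k; here n + δ = 0.133.
Setting f'(k) = n+δ gives 0.33·3.68·k^(0.33−1) = 0.133, hence k_gold = (0.33·3.68/0.133)^(1/0.67) ≈ 27.1392.

k_gold ≈ 27.139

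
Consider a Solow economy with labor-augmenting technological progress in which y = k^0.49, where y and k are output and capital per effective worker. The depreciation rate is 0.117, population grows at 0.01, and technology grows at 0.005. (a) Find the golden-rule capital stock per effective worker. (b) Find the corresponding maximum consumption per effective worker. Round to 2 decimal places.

(a) k_gold ≈ 13.09; (b) c_gold ≈ 1.80

n + g + δ = 0.01 + 0.005 + 0.117 = 0.132.
Setting f'(k) = n+g+δ gives 0.49·k^(0.49−1) = 0.132, hence k_gold = (0.49/0.132)^(1/0.51) ≈ 13.0890.
y_gold = 13.0890^0.49 ≈ 3.5260; c_gold = y_gold − 0.132·k_gold ≈ 1.7983.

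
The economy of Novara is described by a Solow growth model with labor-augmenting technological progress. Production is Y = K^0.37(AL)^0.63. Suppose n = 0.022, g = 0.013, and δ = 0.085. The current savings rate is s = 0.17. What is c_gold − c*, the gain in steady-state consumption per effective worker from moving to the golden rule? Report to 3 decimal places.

Δc ≈ 0.202

Capital per effective worker breaks even when investment replaces (n + g + δ)·k; here n + g + δ = 0.12.
Current steady state (s = 0.17): k* = (0.17/0.12)^(1/0.63) ≈ 1.7382, y* = 1.7382^0.37 ≈ 1.2270, c* = (1−0.17)·1.2270 ≈ 1.0184.
Setting f'(k) = n+g+δ gives 0.37·k^(0.37−1) = 0.12, hence k_gold = (0.37/0.12)^(1/0.63) ≈ 5.9734.
y_gold = 5.9734^0.37 ≈ 1.9373, c_gold = y_gold − 0.12·k_gold ≈ 1.2205.
Gain: Δc = 1.2205 − 1.0184 ≈ 0.2021.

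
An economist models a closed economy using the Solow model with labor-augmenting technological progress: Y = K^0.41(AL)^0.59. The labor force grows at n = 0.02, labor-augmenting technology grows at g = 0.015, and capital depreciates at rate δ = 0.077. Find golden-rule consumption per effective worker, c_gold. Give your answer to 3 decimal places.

c_gold ≈ 1.454

Capital per effective worker breaks even when investment replaces (n + g + δ)·k; here n + g + δ = 0.112.
Maximizing c = f(k) − (n+g+δ)·k gives f'(k) = n+g+δ, i.e. 0.41·k^(0.41−1) = 0.112, so k_gold = (0.41/0.112)^(1/0.59) ≈ 9.0198.
y_gold = 9.0198^0.41 ≈ 2.4639.
c_gold = y_gold − (n+g+δ)·k_gold = 2.4639 − 0.112·9.0198 ≈ 1.4537.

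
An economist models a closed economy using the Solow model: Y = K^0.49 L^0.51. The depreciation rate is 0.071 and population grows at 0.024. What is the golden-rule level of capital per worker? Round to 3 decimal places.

Capital per worker breaks even when investment replaces (n + δ)·k; here n + δ = 0.095.
Golden rule sets MPK = n+δ: 0.49·k^(0.49−1) = 0.095, so k_gold = (0.49/0.095)^(1/0.51) ≈ 24.9462.

k_gold ≈ 24.946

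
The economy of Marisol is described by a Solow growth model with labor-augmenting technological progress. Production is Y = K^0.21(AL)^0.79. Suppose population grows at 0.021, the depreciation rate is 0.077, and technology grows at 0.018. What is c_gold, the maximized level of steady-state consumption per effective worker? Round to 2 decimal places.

c_gold ≈ 0.93

Break-even investment rate: n + g + δ = 0.021 + 0.018 + 0.077 = 0.116.
At the golden rule the marginal product of capital equals n+g+δ: 0.21·k^(0.21−1) = 0.116. Solving, k_gold = (0.21/0.116)^(1/0.79) ≈ 2.1197.
y_gold = 2.1197^0.21 ≈ 1.1709.
c_gold = y_gold − (n+g+δ)·k_gold = 1.1709 − 0.116·2.1197 ≈ 0.9250.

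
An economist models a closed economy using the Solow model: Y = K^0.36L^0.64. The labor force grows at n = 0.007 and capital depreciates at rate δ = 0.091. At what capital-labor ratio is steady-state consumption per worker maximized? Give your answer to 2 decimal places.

n + δ = 0.007 + 0.091 = 0.098.
At the golden rule the marginal product of capital equals n+δ: 0.36·k^(0.36−1) = 0.098. Solving, k_gold = (0.36/0.098)^(1/0.64) ≈ 7.6372.

k_gold ≈ 7.64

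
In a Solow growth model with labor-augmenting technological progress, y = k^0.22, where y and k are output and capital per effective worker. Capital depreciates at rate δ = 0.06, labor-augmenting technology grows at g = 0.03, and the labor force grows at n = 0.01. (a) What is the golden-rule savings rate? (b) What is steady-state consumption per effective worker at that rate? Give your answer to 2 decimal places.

The effective depreciation rate is n + g + δ = 0.01 + 0.03 + 0.06 = 0.1.
For Cobb-Douglas, s_gold equals capital's share: s_gold = 0.22.
Golden rule sets MPK = n+g+δ: 0.22·k^(0.22−1) = 0.1, so k_gold = (0.22/0.1)^(1/0.78) ≈ 2.7479.
y_gold = 2.7479^0.22 ≈ 1.2491; c_gold = (1−0.22)·y_gold ≈ 0.9743.

(a) s_gold = 0.22; (b) c_gold ≈ 0.97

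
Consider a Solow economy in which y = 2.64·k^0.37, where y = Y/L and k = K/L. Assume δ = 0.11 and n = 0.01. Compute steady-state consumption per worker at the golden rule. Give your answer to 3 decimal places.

Break-even investment rate: n + δ = 0.01 + 0.11 = 0.12.
Golden rule sets MPK = n+δ: 0.37·2.64·k^(0.37−1) = 0.12, so k_gold = (0.37·2.64/0.12)^(1/0.63) ≈ 27.8892.
y_gold = 2.64·27.8892^0.37 ≈ 9.0451.
c_gold = y_gold − (n+δ)·k_gold = 9.0451 − 0.12·27.8892 ≈ 5.6984.

c_gold ≈ 5.698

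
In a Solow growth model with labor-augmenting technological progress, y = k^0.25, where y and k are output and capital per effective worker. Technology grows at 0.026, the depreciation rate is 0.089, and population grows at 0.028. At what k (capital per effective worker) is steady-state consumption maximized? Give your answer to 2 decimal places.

The effective depreciation rate is n + g + δ = 0.028 + 0.026 + 0.089 = 0.143.
Golden rule sets MPK = n+g+δ: 0.25·k^(0.25−1) = 0.143, so k_gold = (0.25/0.143)^(1/0.75) ≈ 2.1061.

k_gold ≈ 2.11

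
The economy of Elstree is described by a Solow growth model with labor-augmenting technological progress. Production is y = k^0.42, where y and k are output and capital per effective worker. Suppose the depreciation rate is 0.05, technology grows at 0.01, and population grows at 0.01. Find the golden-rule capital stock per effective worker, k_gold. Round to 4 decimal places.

Capital per effective worker breaks even when investment replaces (n + g + δ)·k; here n + g + δ = 0.07.
At the golden rule the marginal product of capital equals n+g+δ: 0.42·k^(0.42−1) = 0.07. Solving, k_gold = (0.42/0.07)^(1/0.58) ≈ 21.9604.

k_gold ≈ 21.9604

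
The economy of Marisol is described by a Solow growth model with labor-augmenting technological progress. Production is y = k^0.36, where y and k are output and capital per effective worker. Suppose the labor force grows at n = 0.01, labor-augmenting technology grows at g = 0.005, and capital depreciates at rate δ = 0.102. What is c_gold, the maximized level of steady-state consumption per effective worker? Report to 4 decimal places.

c_gold ≈ 1.2043

Break-even investment rate: n + g + δ = 0.01 + 0.005 + 0.102 = 0.117.
Setting f'(k) = n+g+δ gives 0.36·k^(0.36−1) = 0.117, hence k_gold = (0.36/0.117)^(1/0.64) ≈ 5.7900.
y_gold = 5.7900^0.36 ≈ 1.8818.
c_gold = y_gold − (n+g+δ)·k_gold = 1.8818 − 0.117·5.7900 ≈ 1.2043.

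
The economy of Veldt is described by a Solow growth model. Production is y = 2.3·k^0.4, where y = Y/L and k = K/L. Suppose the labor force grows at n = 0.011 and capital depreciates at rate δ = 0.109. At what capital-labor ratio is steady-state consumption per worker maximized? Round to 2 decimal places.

k_gold ≈ 29.81

n + δ = 0.011 + 0.109 = 0.12.
Maximizing c = f(k) − (n+δ)·k gives f'(k) = n+δ, i.e. 0.4·2.3·k^(0.4−1) = 0.12, so k_gold = (0.4·2.3/0.12)^(1/0.6) ≈ 29.8088.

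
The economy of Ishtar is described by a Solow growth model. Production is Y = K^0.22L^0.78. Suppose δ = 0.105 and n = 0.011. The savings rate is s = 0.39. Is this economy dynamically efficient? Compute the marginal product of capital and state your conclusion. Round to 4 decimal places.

n + δ = 0.011 + 0.105 = 0.116.
Steady-state k*: s·k^0.22 = 0.116·k gives k* = (0.39/0.116)^(1/0.78) ≈ 4.7330.
MPK = 0.22·4.7330^(-0.78) ≈ 0.0654.
MPK < n+δ = 0.116, so the economy is dynamically inefficient (over-saving).

dynamically inefficient; MPK ≈ 0.0654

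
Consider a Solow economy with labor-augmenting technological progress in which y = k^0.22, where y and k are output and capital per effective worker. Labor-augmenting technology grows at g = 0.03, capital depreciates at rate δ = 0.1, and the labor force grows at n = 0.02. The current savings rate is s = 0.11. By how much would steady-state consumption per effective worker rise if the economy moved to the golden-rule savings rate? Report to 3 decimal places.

n + g + δ = 0.02 + 0.03 + 0.1 = 0.15.
Current steady state (s = 0.11): k* = (0.11/0.15)^(1/0.78) ≈ 0.6719, y* = 0.6719^0.22 ≈ 0.9162, c* = (1−0.11)·0.9162 ≈ 0.8155.
Golden rule sets MPK = n+g+δ: 0.22·k^(0.22−1) = 0.15, so k_gold = (0.22/0.15)^(1/0.78) ≈ 1.6340.
y_gold = 1.6340^0.22 ≈ 1.1141, c_gold = y_gold − 0.15·k_gold ≈ 0.8690.
Gain: Δc = 0.8690 − 0.8155 ≈ 0.0535.

Δc ≈ 0.054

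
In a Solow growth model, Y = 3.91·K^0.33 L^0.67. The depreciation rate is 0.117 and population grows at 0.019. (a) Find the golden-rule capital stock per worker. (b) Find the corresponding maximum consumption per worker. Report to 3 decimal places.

(a) k_gold ≈ 28.737; (b) c_gold ≈ 7.935

n + δ = 0.019 + 0.117 = 0.136.
Setting f'(k) = n+δ gives 0.33·3.91·k^(0.33−1) = 0.136, hence k_gold = (0.33·3.91/0.136)^(1/0.67) ≈ 28.7366.
y_gold = 3.91·28.7366^0.33 ≈ 11.8430; c_gold = y_gold − 0.136·k_gold ≈ 7.9348.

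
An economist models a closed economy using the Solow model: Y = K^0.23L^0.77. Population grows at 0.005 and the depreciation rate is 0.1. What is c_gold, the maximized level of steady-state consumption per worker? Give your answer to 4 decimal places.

c_gold ≈ 0.9732

The effective depreciation rate is n + δ = 0.005 + 0.1 = 0.105.
Setting f'(k) = n+δ gives 0.23·k^(0.23−1) = 0.105, hence k_gold = (0.23/0.105)^(1/0.77) ≈ 2.7686.
y_gold = 2.7686^0.23 ≈ 1.2639.
c_gold = y_gold − (n+δ)·k_gold = 1.2639 − 0.105·2.7686 ≈ 0.9732.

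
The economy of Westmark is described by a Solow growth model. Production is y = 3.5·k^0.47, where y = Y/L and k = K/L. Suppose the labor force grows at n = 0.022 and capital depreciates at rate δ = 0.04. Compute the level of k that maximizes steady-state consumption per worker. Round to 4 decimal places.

The effective depreciation rate is n + δ = 0.022 + 0.04 = 0.062.
At the golden rule the marginal product of capital equals n+δ: 0.47·3.5·k^(0.47−1) = 0.062. Solving, k_gold = (0.47·3.5/0.062)^(1/0.53) ≈ 485.6981.

k_gold ≈ 485.6981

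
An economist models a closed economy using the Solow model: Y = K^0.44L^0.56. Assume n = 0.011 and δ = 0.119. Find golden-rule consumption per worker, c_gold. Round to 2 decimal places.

Capital per worker breaks even when investment replaces (n + δ)·k; here n + δ = 0.13.
Maximizing c = f(k) − (n+δ)·k gives f'(k) = n+δ, i.e. 0.44·k^(0.44−1) = 0.13, so k_gold = (0.44/0.13)^(1/0.56) ≈ 8.8217.
y_gold = 8.8217^0.44 ≈ 2.6064.
c_gold = y_gold − (n+δ)·k_gold = 2.6064 − 0.13·8.8217 ≈ 1.4596.

c_gold ≈ 1.46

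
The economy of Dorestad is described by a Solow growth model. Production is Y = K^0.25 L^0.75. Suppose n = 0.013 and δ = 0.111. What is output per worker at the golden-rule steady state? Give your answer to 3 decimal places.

y_gold ≈ 1.263

n + δ = 0.013 + 0.111 = 0.124.
Setting f'(k) = n+δ gives 0.25·k^(0.25−1) = 0.124, hence k_gold = (0.25/0.124)^(1/0.75) ≈ 2.5470.
Output: y_gold = k_gold^0.25 = 2.5470^0.25 ≈ 1.2633.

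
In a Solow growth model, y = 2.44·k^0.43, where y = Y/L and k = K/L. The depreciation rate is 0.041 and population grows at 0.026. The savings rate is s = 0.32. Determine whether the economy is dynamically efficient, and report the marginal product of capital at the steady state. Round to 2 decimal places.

dynamically efficient; MPK ≈ 0.09

The effective depreciation rate is n + δ = 0.026 + 0.041 = 0.067.
Steady-state k*: s·A·k^0.43 = 0.067·k gives k* = (0.32·2.44/0.067)^(1/0.57) ≈ 74.3004.
MPK = 0.43·2.44·74.3004^(-0.57) ≈ 0.0900.
MPK > n+δ = 0.067, so the economy is dynamically efficient (under-saving).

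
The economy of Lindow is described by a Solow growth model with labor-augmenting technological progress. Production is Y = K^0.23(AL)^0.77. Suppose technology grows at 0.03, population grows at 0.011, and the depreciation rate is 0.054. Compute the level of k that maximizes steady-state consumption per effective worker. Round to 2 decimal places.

n + g + δ = 0.011 + 0.03 + 0.054 = 0.095.
Maximizing c = f(k) − (n+g+δ)·k gives f'(k) = n+g+δ, i.e. 0.23·k^(0.23−1) = 0.095, so k_gold = (0.23/0.095)^(1/0.77) ≈ 3.1529.

k_gold ≈ 3.15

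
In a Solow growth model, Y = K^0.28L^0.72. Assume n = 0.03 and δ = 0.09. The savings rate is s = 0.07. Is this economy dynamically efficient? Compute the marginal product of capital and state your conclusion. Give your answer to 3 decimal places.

Break-even investment rate: n + δ = 0.03 + 0.09 = 0.12.
Steady-state k*: s·k^0.28 = 0.12·k gives k* = (0.07/0.12)^(1/0.72) ≈ 0.4730.
MPK = 0.28·0.4730^(-0.72) ≈ 0.4800.
MPK > n+δ = 0.12, so the economy is dynamically efficient (under-saving).

dynamically efficient; MPK ≈ 0.480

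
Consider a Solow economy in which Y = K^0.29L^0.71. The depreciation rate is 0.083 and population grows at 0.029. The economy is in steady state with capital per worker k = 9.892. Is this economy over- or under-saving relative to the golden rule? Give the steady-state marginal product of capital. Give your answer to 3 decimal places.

The effective depreciation rate is n + δ = 0.029 + 0.083 = 0.112.
MPK = 0.29·k^(0.29−1) = 0.29·9.892^(-0.71) ≈ 0.0570.
MPK < 0.112, so the economy is dynamically inefficient (over-saving).

over-saving; MPK ≈ 0.057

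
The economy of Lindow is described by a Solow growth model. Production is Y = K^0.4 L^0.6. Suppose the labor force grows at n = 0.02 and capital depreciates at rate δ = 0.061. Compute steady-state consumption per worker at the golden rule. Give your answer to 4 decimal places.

c_gold ≈ 1.7399

n + δ = 0.02 + 0.061 = 0.081.
Maximizing c = f(k) − (n+δ)·k gives f'(k) = n+δ, i.e. 0.4·k^(0.4−1) = 0.081, so k_gold = (0.4/0.081)^(1/0.6) ≈ 14.3205.
y_gold = 14.3205^0.4 ≈ 2.8999.
c_gold = y_gold − (n+δ)·k_gold = 2.8999 − 0.081·14.3205 ≈ 1.7399.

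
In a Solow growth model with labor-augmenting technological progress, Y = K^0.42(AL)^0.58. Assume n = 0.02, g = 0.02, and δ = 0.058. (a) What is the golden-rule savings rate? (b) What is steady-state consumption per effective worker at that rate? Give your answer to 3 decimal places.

Break-even investment rate: n + g + δ = 0.02 + 0.02 + 0.058 = 0.098.
For Cobb-Douglas, s_gold equals capital's share: s_gold = 0.42.
Setting f'(k) = n+g+δ gives 0.42·k^(0.42−1) = 0.098, hence k_gold = (0.42/0.098)^(1/0.58) ≈ 12.2941.
y_gold = 12.2941^0.42 ≈ 2.8686; c_gold = (1−0.42)·y_gold ≈ 1.6638.

(a) s_gold = 0.420; (b) c_gold ≈ 1.664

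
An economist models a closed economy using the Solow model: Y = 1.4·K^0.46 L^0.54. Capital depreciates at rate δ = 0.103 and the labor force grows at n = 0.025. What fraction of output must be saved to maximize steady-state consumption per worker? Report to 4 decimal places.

n + δ = 0.025 + 0.103 = 0.128.
At the golden rule MPK = n+δ, and in any Cobb-Douglas steady state s = (n+δ)·k/y = MPK·k/y = capital's share 0.46.

s_gold = 0.4600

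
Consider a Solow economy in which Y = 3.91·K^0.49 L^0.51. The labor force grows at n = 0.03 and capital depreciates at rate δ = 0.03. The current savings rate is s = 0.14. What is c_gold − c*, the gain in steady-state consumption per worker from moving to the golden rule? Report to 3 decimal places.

Δc ≈ 27.457

n + δ = 0.03 + 0.03 = 0.06.
Current steady state (s = 0.14): k* = (0.14·3.91/0.06)^(1/0.51) ≈ 76.3227, y* = 3.91·76.3227^0.49 ≈ 32.7097, c* = (1−0.14)·32.7097 ≈ 28.1304.
Maximizing c = f(k) − (n+δ)·k gives f'(k) = n+δ, i.e. 0.49·3.91·k^(0.49−1) = 0.06, so k_gold = (0.49·3.91/0.06)^(1/0.51) ≈ 890.1313.
y_gold = 3.91·890.1313^0.49 ≈ 108.9957, c_gold = y_gold − 0.06·k_gold ≈ 55.5878.
Gain: Δc = 55.5878 − 28.1304 ≈ 27.4574.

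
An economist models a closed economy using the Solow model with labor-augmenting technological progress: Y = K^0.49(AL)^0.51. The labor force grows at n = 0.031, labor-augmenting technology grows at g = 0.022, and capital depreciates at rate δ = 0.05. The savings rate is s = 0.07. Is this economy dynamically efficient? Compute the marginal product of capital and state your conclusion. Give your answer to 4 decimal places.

The effective depreciation rate is n + g + δ = 0.031 + 0.022 + 0.05 = 0.103.
Steady-state k*: s·k^0.49 = 0.103·k gives k* = (0.07/0.103)^(1/0.51) ≈ 0.4689.
MPK = 0.49·0.4689^(-0.51) ≈ 0.7210.
MPK > n+g+δ = 0.103, so the economy is dynamically efficient (under-saving).

dynamically efficient; MPK ≈ 0.7210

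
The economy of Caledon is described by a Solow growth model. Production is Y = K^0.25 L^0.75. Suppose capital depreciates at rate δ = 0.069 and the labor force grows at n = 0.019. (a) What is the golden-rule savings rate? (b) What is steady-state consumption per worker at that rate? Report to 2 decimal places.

(a) s_gold = 0.25; (b) c_gold ≈ 1.06

Capital per worker breaks even when investment replaces (n + δ)·k; here n + δ = 0.088.
For Cobb-Douglas, s_gold equals capital's share: s_gold = 0.25.
Setting f'(k) = n+δ gives 0.25·k^(0.25−1) = 0.088, hence k_gold = (0.25/0.088)^(1/0.75) ≈ 4.0236.
y_gold = 4.0236^0.25 ≈ 1.4163; c_gold = (1−0.25)·y_gold ≈ 1.0622.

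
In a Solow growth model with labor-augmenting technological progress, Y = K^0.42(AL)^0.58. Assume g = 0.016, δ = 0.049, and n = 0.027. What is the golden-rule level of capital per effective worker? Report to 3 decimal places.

k_gold ≈ 13.709

The effective depreciation rate is n + g + δ = 0.027 + 0.016 + 0.049 = 0.092.
Maximizing c = f(k) − (n+g+δ)·k gives f'(k) = n+g+δ, i.e. 0.42·k^(0.42−1) = 0.092, so k_gold = (0.42/0.092)^(1/0.58) ≈ 13.7089.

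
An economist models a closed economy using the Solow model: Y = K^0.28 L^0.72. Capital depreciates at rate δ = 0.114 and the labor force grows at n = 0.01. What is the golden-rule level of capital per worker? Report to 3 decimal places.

k_gold ≈ 3.100

Capital per worker breaks even when investment replaces (n + δ)·k; here n + δ = 0.124.
Maximizing c = f(k) − (n+δ)·k gives f'(k) = n+δ, i.e. 0.28·k^(0.28−1) = 0.124, so k_gold = (0.28/0.124)^(1/0.72) ≈ 3.0996.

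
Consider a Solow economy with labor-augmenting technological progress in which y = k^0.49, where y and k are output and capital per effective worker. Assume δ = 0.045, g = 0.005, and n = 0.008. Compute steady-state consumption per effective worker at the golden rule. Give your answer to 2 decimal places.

Capital per effective worker breaks even when investment replaces (n + g + δ)·k; here n + g + δ = 0.058.
Setting f'(k) = n+g+δ gives 0.49·k^(0.49−1) = 0.058, hence k_gold = (0.49/0.058)^(1/0.51) ≈ 65.6436.
y_gold = 65.6436^0.49 ≈ 7.7701.
c_gold = y_gold − (n+g+δ)·k_gold = 7.7701 − 0.058·65.6436 ≈ 3.9627.

c_gold ≈ 3.96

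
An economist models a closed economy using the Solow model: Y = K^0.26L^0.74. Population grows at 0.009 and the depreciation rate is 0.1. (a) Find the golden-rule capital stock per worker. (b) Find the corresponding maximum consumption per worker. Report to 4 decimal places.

(a) k_gold ≈ 3.2374; (b) c_gold ≈ 1.0043

Capital per worker breaks even when investment replaces (n + δ)·k; here n + δ = 0.109.
At the golden rule the marginal product of capital equals n+δ: 0.26·k^(0.26−1) = 0.109. Solving, k_gold = (0.26/0.109)^(1/0.74) ≈ 3.2374.
y_gold = 3.2374^0.26 ≈ 1.3572; c_gold = y_gold − 0.109·k_gold ≈ 1.0043.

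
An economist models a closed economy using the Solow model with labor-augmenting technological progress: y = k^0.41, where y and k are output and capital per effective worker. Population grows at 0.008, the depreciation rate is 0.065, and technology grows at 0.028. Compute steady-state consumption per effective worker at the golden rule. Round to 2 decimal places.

n + g + δ = 0.008 + 0.028 + 0.065 = 0.101.
Setting f'(k) = n+g+δ gives 0.41·k^(0.41−1) = 0.101, hence k_gold = (0.41/0.101)^(1/0.59) ≈ 10.7471.
y_gold = 10.7471^0.41 ≈ 2.6475.
c_gold = y_gold − (n+g+δ)·k_gold = 2.6475 − 0.101·10.7471 ≈ 1.5620.

c_gold ≈ 1.56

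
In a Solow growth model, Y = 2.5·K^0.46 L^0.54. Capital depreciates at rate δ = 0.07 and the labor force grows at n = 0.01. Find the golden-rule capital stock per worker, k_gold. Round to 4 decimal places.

k_gold ≈ 139.2253

Capital per worker breaks even when investment replaces (n + δ)·k; here n + δ = 0.08.
Setting f'(k) = n+δ gives 0.46·2.5·k^(0.46−1) = 0.08, hence k_gold = (0.46·2.5/0.08)^(1/0.54) ≈ 139.2253.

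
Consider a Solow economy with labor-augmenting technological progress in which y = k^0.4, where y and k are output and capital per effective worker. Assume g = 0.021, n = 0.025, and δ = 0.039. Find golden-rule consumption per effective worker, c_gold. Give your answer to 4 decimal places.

c_gold ≈ 1.6849

Capital per effective worker breaks even when investment replaces (n + g + δ)·k; here n + g + δ = 0.085.
At the golden rule the marginal product of capital equals n+g+δ: 0.4·k^(0.4−1) = 0.085. Solving, k_gold = (0.4/0.085)^(1/0.6) ≈ 13.2150.
y_gold = 13.2150^0.4 ≈ 2.8082.
c_gold = y_gold − (n+g+δ)·k_gold = 2.8082 − 0.085·13.2150 ≈ 1.6849.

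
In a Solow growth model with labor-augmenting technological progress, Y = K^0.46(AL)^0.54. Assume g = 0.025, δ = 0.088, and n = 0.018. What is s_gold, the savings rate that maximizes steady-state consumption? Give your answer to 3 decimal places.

s_gold = 0.460

Capital per effective worker breaks even when investment replaces (n + g + δ)·k; here n + g + δ = 0.131.
At the golden rule MPK = n+g+δ, and in any Cobb-Douglas steady state s = (n+g+δ)·k/y = MPK·k/y = capital's share 0.46.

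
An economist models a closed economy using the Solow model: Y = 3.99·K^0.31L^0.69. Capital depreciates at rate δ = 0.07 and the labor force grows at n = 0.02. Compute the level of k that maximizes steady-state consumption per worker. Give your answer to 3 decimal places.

k_gold ≈ 44.608

Capital per worker breaks even when investment replaces (n + δ)·k; here n + δ = 0.09.
Setting f'(k) = n+δ gives 0.31·3.99·k^(0.31−1) = 0.09, hence k_gold = (0.31·3.99/0.09)^(1/0.69) ≈ 44.6076.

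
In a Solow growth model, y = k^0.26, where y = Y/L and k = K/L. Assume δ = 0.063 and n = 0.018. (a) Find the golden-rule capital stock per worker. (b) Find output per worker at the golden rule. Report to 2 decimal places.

Break-even investment rate: n + δ = 0.018 + 0.063 = 0.081.
Golden rule sets MPK = n+δ: 0.26·k^(0.26−1) = 0.081, so k_gold = (0.26/0.081)^(1/0.74) ≈ 4.8355.
y_gold = 4.8355^0.26 ≈ 1.5065.

(a) k_gold ≈ 4.84; (b) y_gold ≈ 1.51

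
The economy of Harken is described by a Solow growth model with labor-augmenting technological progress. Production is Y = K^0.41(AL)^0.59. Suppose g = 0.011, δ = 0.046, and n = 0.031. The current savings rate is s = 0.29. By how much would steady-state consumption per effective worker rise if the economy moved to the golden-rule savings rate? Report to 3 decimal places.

Break-even investment rate: n + g + δ = 0.031 + 0.011 + 0.046 = 0.088.
Current steady state (s = 0.29): k* = (0.29/0.088)^(1/0.59) ≈ 7.5478, y* = 7.5478^0.41 ≈ 2.2904, c* = (1−0.29)·2.2904 ≈ 1.6262.
Maximizing c = f(k) − (n+g+δ)·k gives f'(k) = n+g+δ, i.e. 0.41·k^(0.41−1) = 0.088, so k_gold = (0.41/0.088)^(1/0.59) ≈ 13.5742.
y_gold = 13.5742^0.41 ≈ 2.9135, c_gold = y_gold − 0.088·k_gold ≈ 1.7190.
Gain: Δc = 1.7190 − 1.6262 ≈ 0.0928.

Δc ≈ 0.093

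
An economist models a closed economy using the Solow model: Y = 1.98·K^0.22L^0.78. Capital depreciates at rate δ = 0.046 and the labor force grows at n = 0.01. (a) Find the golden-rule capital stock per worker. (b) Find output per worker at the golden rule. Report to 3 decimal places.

The effective depreciation rate is n + δ = 0.01 + 0.046 = 0.056.
Maximizing c = f(k) − (n+δ)·k gives f'(k) = n+δ, i.e. 0.22·1.98·k^(0.22−1) = 0.056, so k_gold = (0.22·1.98/0.056)^(1/0.78) ≈ 13.8733.
y_gold = 1.98·13.8733^0.22 ≈ 3.5314.

(a) k_gold ≈ 13.873; (b) y_gold ≈ 3.531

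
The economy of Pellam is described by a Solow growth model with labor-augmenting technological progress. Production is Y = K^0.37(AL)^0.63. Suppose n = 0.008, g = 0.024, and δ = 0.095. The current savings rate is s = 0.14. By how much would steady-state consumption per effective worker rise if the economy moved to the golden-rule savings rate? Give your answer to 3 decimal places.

Δc ≈ 0.270

Break-even investment rate: n + g + δ = 0.008 + 0.024 + 0.095 = 0.127.
Current steady state (s = 0.14): k* = (0.14/0.127)^(1/0.63) ≈ 1.1673, y* = 1.1673^0.37 ≈ 1.0589, c* = (1−0.14)·1.0589 ≈ 0.9107.
At the golden rule the marginal product of capital equals n+g+δ: 0.37·k^(0.37−1) = 0.127. Solving, k_gold = (0.37/0.127)^(1/0.63) ≈ 5.4593.
y_gold = 5.4593^0.37 ≈ 1.8739, c_gold = y_gold − 0.127·k_gold ≈ 1.1805.
Gain: Δc = 1.1805 − 0.9107 ≈ 0.2699.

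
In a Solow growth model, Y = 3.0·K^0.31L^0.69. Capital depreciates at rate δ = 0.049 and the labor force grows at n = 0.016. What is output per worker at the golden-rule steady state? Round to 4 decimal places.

Break-even investment rate: n + δ = 0.016 + 0.049 = 0.065.
Setting f'(k) = n+δ gives 0.31·3.0·k^(0.31−1) = 0.065, hence k_gold = (0.31·3.0/0.065)^(1/0.69) ≈ 47.2866.
Output: y_gold = 3.0·k_gold^0.31 = 3.0·47.2866^0.31 ≈ 9.9149.

y_gold ≈ 9.9149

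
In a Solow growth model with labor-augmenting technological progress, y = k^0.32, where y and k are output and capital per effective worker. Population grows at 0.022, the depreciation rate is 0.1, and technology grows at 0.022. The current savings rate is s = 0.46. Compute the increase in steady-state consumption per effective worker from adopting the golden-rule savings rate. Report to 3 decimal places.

Break-even investment rate: n + g + δ = 0.022 + 0.022 + 0.1 = 0.144.
Current steady state (s = 0.46): k* = (0.46/0.144)^(1/0.68) ≈ 5.5177, y* = 5.5177^0.32 ≈ 1.7273, c* = (1−0.46)·1.7273 ≈ 0.9327.
Golden rule sets MPK = n+g+δ: 0.32·k^(0.32−1) = 0.144, so k_gold = (0.32/0.144)^(1/0.68) ≈ 3.2358.
y_gold = 3.2358^0.32 ≈ 1.4561, c_gold = y_gold − 0.144·k_gold ≈ 0.9902.
Gain: Δc = 0.9902 − 0.9327 ≈ 0.0574.

Δc ≈ 0.057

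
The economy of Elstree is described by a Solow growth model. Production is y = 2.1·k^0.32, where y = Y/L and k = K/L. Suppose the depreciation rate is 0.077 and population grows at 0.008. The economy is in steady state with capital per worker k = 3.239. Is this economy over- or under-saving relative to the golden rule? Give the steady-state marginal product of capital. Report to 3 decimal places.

n + δ = 0.008 + 0.077 = 0.085.
MPK = 0.32·2.1·k^(0.32−1) = 0.32·2.1·3.239^(-0.68) ≈ 0.3022.
MPK > 0.085, so the economy is dynamically efficient (under-saving).

under-saving; MPK ≈ 0.302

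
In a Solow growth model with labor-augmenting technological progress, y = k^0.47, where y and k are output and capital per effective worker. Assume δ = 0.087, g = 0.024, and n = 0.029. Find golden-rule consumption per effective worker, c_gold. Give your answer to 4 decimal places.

c_gold ≈ 1.5513

The effective depreciation rate is n + g + δ = 0.029 + 0.024 + 0.087 = 0.14.
Setting f'(k) = n+g+δ gives 0.47·k^(0.47−1) = 0.14, hence k_gold = (0.47/0.14)^(1/0.53) ≈ 9.8264.
y_gold = 9.8264^0.47 ≈ 2.9270.
c_gold = y_gold − (n+g+δ)·k_gold = 2.9270 − 0.14·9.8264 ≈ 1.5513.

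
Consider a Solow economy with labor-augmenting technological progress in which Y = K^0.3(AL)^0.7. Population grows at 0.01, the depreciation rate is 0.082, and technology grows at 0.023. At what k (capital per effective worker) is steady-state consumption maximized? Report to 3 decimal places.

k_gold ≈ 3.935

Break-even investment rate: n + g + δ = 0.01 + 0.023 + 0.082 = 0.115.
Golden rule sets MPK = n+g+δ: 0.3·k^(0.3−1) = 0.115, so k_gold = (0.3/0.115)^(1/0.7) ≈ 3.9345.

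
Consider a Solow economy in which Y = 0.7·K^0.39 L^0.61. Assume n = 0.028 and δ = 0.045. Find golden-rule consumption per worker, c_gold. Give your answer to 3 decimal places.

n + δ = 0.028 + 0.045 = 0.073.
Maximizing c = f(k) − (n+δ)·k gives f'(k) = n+δ, i.e. 0.39·0.7·k^(0.39−1) = 0.073, so k_gold = (0.39·0.7/0.073)^(1/0.61) ≈ 8.6912.
y_gold = 0.7·8.6912^0.39 ≈ 1.6268.
c_gold = y_gold − (n+δ)·k_gold = 1.6268 − 0.073·8.6912 ≈ 0.9924.

c_gold ≈ 0.992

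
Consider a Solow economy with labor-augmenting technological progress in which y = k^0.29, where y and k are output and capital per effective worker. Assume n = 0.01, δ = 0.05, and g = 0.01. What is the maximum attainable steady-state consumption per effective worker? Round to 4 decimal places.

The effective depreciation rate is n + g + δ = 0.01 + 0.01 + 0.05 = 0.07.
At the golden rule the marginal product of capital equals n+g+δ: 0.29·k^(0.29−1) = 0.07. Solving, k_gold = (0.29/0.07)^(1/0.71) ≈ 7.4035.
y_gold = 7.4035^0.29 ≈ 1.7870.
c_gold = y_gold − (n+g+δ)·k_gold = 1.7870 − 0.07·7.4035 ≈ 1.2688.

c_gold ≈ 1.2688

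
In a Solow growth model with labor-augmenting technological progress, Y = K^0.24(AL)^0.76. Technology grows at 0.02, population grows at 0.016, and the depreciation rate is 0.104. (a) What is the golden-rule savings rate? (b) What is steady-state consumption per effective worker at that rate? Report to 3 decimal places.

n + g + δ = 0.016 + 0.02 + 0.104 = 0.14.
For Cobb-Douglas, s_gold equals capital's share: s_gold = 0.24.
Setting f'(k) = n+g+δ gives 0.24·k^(0.24−1) = 0.14, hence k_gold = (0.24/0.14)^(1/0.76) ≈ 2.0324.
y_gold = 2.0324^0.24 ≈ 1.1856; c_gold = (1−0.24)·y_gold ≈ 0.9010.

(a) s_gold = 0.240; (b) c_gold ≈ 0.901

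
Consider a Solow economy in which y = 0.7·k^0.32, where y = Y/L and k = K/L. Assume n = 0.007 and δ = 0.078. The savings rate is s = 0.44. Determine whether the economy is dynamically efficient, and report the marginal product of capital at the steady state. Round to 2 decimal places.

dynamically inefficient; MPK ≈ 0.06

n + δ = 0.007 + 0.078 = 0.085.
Steady-state k*: s·A·k^0.32 = 0.085·k gives k* = (0.44·0.7/0.085)^(1/0.68) ≈ 6.6413.
MPK = 0.32·0.7·6.6413^(-0.68) ≈ 0.0618.
MPK < n+δ = 0.085, so the economy is dynamically inefficient (over-saving).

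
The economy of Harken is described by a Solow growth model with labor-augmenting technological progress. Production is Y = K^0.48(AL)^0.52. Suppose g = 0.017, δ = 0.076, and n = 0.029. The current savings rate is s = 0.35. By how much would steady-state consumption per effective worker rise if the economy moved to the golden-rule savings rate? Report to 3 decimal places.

Δc ≈ 0.122

The effective depreciation rate is n + g + δ = 0.029 + 0.017 + 0.076 = 0.122.
Current steady state (s = 0.35): k* = (0.35/0.122)^(1/0.52) ≈ 7.5894, y* = 7.5894^0.48 ≈ 2.6455, c* = (1−0.35)·2.6455 ≈ 1.7195.
Golden rule sets MPK = n+g+δ: 0.48·k^(0.48−1) = 0.122, so k_gold = (0.48/0.122)^(1/0.52) ≈ 13.9317.
y_gold = 13.9317^0.48 ≈ 3.5410, c_gold = y_gold − 0.122·k_gold ≈ 1.8413.
Gain: Δc = 1.8413 − 1.7195 ≈ 0.1218.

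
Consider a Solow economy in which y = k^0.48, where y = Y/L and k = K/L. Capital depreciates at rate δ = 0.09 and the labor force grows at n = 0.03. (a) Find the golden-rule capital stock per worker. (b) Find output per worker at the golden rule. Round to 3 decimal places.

(a) k_gold ≈ 14.382; (b) y_gold ≈ 3.595

Break-even investment rate: n + δ = 0.03 + 0.09 = 0.12.
At the golden rule the marginal product of capital equals n+δ: 0.48·k^(0.48−1) = 0.12. Solving, k_gold = (0.48/0.12)^(1/0.52) ≈ 14.3816.
y_gold = 14.3816^0.48 ≈ 3.5954.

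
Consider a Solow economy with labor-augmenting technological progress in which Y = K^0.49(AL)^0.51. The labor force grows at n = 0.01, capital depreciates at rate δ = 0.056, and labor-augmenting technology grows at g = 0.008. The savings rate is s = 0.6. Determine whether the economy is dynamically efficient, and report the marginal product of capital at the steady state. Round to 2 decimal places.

Break-even investment rate: n + g + δ = 0.01 + 0.008 + 0.056 = 0.074.
Steady-state k*: s·k^0.49 = 0.074·k gives k* = (0.6/0.074)^(1/0.51) ≈ 60.5613.
MPK = 0.49·60.5613^(-0.51) ≈ 0.0604.
MPK < n+g+δ = 0.074, so the economy is dynamically inefficient (over-saving).

dynamically inefficient; MPK ≈ 0.06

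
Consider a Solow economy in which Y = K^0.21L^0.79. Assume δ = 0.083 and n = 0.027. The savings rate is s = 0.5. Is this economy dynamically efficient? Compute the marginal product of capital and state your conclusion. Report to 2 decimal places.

The effective depreciation rate is n + δ = 0.027 + 0.083 = 0.11.
Steady-state k*: s·k^0.21 = 0.11·k gives k* = (0.5/0.11)^(1/0.79) ≈ 6.7979.
MPK = 0.21·6.7979^(-0.79) ≈ 0.0462.
MPK < n+δ = 0.11, so the economy is dynamically inefficient (over-saving).

dynamically inefficient; MPK ≈ 0.05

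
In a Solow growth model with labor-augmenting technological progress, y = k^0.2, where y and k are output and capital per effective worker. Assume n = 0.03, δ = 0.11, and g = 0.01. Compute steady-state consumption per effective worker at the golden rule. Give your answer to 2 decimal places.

c_gold ≈ 0.86

The effective depreciation rate is n + g + δ = 0.03 + 0.01 + 0.11 = 0.15.
Golden rule sets MPK = n+g+δ: 0.2·k^(0.2−1) = 0.15, so k_gold = (0.2/0.15)^(1/0.8) ≈ 1.4328.
y_gold = 1.4328^0.2 ≈ 1.0746.
c_gold = y_gold − (n+g+δ)·k_gold = 1.0746 − 0.15·1.4328 ≈ 0.8597.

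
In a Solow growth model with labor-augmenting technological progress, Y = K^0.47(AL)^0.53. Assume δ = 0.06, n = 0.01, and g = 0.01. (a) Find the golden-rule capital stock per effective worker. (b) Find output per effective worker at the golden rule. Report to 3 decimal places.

(a) k_gold ≈ 28.246; (b) y_gold ≈ 4.808

Capital per effective worker breaks even when investment replaces (n + g + δ)·k; here n + g + δ = 0.08.
At the golden rule the marginal product of capital equals n+g+δ: 0.47·k^(0.47−1) = 0.08. Solving, k_gold = (0.47/0.08)^(1/0.53) ≈ 28.2461.
y_gold = 28.2461^0.47 ≈ 4.8078.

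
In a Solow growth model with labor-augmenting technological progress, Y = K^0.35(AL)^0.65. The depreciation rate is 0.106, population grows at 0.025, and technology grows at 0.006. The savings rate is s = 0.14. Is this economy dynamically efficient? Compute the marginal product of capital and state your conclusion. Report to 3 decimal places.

dynamically efficient; MPK ≈ 0.342

Capital per effective worker breaks even when investment replaces (n + g + δ)·k; here n + g + δ = 0.137.
Steady-state k*: s·k^0.35 = 0.137·k gives k* = (0.14/0.137)^(1/0.65) ≈ 1.0339.
MPK = 0.35·1.0339^(-0.65) ≈ 0.3425.
MPK > n+g+δ = 0.137, so the economy is dynamically efficient (under-saving).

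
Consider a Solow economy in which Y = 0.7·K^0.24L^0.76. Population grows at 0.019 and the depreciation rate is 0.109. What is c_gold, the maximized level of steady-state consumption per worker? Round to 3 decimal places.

c_gold ≈ 0.580

The effective depreciation rate is n + δ = 0.019 + 0.109 = 0.128.
Maximizing c = f(k) − (n+δ)·k gives f'(k) = n+δ, i.e. 0.24·0.7·k^(0.24−1) = 0.128, so k_gold = (0.24·0.7/0.128)^(1/0.76) ≈ 1.4302.
y_gold = 0.7·1.4302^0.24 ≈ 0.7628.
c_gold = y_gold − (n+δ)·k_gold = 0.7628 − 0.128·1.4302 ≈ 0.5797.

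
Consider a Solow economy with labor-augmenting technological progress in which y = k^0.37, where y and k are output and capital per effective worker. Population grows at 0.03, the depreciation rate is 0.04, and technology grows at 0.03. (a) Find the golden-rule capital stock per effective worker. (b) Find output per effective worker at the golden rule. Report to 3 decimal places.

(a) k_gold ≈ 7.978; (b) y_gold ≈ 2.156

n + g + δ = 0.03 + 0.03 + 0.04 = 0.1.
Golden rule sets MPK = n+g+δ: 0.37·k^(0.37−1) = 0.1, so k_gold = (0.37/0.1)^(1/0.63) ≈ 7.9782.
y_gold = 7.9782^0.37 ≈ 2.1563.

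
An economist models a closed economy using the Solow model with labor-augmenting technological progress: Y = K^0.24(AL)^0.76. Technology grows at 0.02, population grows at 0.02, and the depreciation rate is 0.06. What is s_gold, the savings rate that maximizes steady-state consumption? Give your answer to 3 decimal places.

The effective depreciation rate is n + g + δ = 0.02 + 0.02 + 0.06 = 0.1.
At the golden rule MPK = n+g+δ, and in any Cobb-Douglas steady state s = (n+g+δ)·k/y = MPK·k/y = capital's share 0.24.

s_gold = 0.240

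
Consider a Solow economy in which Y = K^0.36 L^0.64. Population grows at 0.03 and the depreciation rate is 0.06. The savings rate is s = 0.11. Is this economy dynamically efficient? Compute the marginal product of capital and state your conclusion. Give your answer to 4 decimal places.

The effective depreciation rate is n + δ = 0.03 + 0.06 = 0.09.
Steady-state k*: s·k^0.36 = 0.09·k gives k* = (0.11/0.09)^(1/0.64) ≈ 1.3683.
MPK = 0.36·1.3683^(-0.64) ≈ 0.2945.
MPK > n+δ = 0.09, so the economy is dynamically efficient (under-saving).

dynamically efficient; MPK ≈ 0.2945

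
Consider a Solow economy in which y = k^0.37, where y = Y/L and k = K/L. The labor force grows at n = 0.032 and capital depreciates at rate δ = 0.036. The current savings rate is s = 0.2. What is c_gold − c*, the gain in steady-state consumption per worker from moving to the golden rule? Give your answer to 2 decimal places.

Δc ≈ 0.20

n + δ = 0.032 + 0.036 = 0.068.
Current steady state (s = 0.2): k* = (0.2/0.068)^(1/0.63) ≈ 5.5422, y* = 5.5422^0.37 ≈ 1.8844, c* = (1−0.2)·1.8844 ≈ 1.5075.
Setting f'(k) = n+δ gives 0.37·k^(0.37−1) = 0.068, hence k_gold = (0.37/0.068)^(1/0.63) ≈ 14.7152.
y_gold = 14.7152^0.37 ≈ 2.7044, c_gold = y_gold − 0.068·k_gold ≈ 1.7038.
Gain: Δc = 1.7038 − 1.5075 ≈ 0.1963.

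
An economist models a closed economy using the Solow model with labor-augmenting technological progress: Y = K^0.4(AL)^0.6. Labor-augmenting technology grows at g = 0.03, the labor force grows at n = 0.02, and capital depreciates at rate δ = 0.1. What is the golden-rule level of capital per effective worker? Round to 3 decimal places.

Break-even investment rate: n + g + δ = 0.02 + 0.03 + 0.1 = 0.15.
At the golden rule the marginal product of capital equals n+g+δ: 0.4·k^(0.4−1) = 0.15. Solving, k_gold = (0.4/0.15)^(1/0.6) ≈ 5.1280.

k_gold ≈ 5.128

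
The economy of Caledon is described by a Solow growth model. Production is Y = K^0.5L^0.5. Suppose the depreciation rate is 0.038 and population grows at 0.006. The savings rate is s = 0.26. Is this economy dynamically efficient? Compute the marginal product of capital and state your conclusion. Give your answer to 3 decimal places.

dynamically efficient; MPK ≈ 0.085

Capital per worker breaks even when investment replaces (n + δ)·k; here n + δ = 0.044.
Steady-state k*: s·k^0.5 = 0.044·k gives k* = (0.26/0.044)^(1/0.5) ≈ 34.9174.
MPK = 0.5·34.9174^(-0.5) ≈ 0.0846.
MPK > n+δ = 0.044, so the economy is dynamically efficient (under-saving).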